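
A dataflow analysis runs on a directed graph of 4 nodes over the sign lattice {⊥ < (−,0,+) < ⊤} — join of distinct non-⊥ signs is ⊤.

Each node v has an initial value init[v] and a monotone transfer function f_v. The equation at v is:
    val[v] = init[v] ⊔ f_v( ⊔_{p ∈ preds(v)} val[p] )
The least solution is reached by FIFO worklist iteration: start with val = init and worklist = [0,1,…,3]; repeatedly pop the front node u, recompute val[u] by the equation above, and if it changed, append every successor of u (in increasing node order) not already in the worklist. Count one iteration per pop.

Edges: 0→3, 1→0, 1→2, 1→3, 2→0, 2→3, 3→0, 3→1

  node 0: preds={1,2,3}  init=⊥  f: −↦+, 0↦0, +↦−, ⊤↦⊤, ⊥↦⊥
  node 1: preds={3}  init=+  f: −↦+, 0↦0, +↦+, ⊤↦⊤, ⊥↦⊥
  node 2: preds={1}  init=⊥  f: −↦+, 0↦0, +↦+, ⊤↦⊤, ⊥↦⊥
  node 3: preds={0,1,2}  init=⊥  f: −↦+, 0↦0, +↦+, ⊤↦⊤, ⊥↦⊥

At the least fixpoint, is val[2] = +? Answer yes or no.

no

Worklist (11 pops):
  #1 pop 0: in=+ → − (was ⊥); enqueue []
  #2 pop 1: in=⊥ → + (no change)
  #3 pop 2: in=+ → + (was ⊥); enqueue [0]
  #4 pop 3: in=⊤ → ⊤ (was ⊥); enqueue [1]
  #5 pop 0: in=⊤ → ⊤ (was −); enqueue [3]
  #6 pop 1: in=⊤ → ⊤ (was +); enqueue [0,2]
  #7 pop 3: in=⊤ → ⊤ (no change)
  #8 pop 0: in=⊤ → ⊤ (no change)
  #9 pop 2: in=⊤ → ⊤ (was +); enqueue [0,3]
  #10 pop 0: in=⊤ → ⊤ (no change)
  #11 pop 3: in=⊤ → ⊤ (no change)

Fixpoint:
  val[0] = ⊤
  val[1] = ⊤
  val[2] = ⊤
  val[3] = ⊤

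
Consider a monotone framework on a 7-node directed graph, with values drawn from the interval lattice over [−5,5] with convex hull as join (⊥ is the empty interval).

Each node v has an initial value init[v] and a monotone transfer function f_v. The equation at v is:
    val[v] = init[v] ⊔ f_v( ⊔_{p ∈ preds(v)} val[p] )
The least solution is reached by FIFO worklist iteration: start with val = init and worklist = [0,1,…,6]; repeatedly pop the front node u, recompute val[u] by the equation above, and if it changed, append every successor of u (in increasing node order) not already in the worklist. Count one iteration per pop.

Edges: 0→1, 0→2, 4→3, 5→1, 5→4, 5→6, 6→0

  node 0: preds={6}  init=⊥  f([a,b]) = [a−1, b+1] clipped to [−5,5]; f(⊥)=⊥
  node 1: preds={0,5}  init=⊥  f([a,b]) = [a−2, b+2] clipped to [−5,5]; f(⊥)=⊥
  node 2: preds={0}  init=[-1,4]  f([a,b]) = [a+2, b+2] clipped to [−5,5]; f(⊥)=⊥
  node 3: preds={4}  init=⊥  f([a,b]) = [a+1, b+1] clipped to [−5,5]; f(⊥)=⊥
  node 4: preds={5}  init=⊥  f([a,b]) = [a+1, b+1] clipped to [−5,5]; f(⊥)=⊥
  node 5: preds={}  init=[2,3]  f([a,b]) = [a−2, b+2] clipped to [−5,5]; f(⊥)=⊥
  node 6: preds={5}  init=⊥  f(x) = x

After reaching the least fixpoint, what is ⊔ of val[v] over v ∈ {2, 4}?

[-1,5]

Iteration log — 11 steps:
  step 1. node 0  ⊔preds=⊥  new=⊥  stable
  step 2. node 1  ⊔preds=[2,3]  new=[0,5]  old=⊥  +wl: 
  step 3. node 2  ⊔preds=⊥  new=[-1,4]  stable
  step 4. node 3  ⊔preds=⊥  new=⊥  stable
  step 5. node 4  ⊔preds=[2,3]  new=[3,4]  old=⊥  +wl: 3
  step 6. node 5  ⊔preds=⊥  new=[2,3]  stable
  step 7. node 6  ⊔preds=[2,3]  new=[2,3]  old=⊥  +wl: 0
  step 8. node 3  ⊔preds=[3,4]  new=[4,5]  old=⊥  +wl: 
  step 9. node 0  ⊔preds=[2,3]  new=[1,4]  old=⊥  +wl: 1,2
  step 10. node 1  ⊔preds=[1,4]  new=[-1,5]  old=[0,5]  +wl: 
  step 11. node 2  ⊔preds=[1,4]  new=[-1,5]  old=[-1,4]  +wl: 

Least fixpoint reached:
  node 0: [1,4]
  node 1: [-1,5]
  node 2: [-1,5]
  node 3: [4,5]
  node 4: [3,4]
  node 5: [2,3]
  node 6: [2,3]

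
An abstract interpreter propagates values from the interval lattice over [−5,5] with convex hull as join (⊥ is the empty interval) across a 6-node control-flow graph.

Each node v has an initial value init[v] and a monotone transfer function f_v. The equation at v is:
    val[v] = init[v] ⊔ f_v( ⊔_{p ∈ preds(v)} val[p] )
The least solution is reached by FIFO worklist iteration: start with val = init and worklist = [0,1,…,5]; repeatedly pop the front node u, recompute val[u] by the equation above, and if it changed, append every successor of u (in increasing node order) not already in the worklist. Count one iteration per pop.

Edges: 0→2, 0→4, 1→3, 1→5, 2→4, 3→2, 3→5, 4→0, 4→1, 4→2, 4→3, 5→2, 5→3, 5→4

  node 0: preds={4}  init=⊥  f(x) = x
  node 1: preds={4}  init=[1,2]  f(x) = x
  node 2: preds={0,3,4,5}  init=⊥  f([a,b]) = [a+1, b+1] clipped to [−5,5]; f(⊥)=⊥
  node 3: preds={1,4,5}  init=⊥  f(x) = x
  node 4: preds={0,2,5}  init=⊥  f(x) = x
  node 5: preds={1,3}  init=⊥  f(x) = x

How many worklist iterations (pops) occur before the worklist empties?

Trace (31 dequeues):
  [1] u=0 | in ⊥ | out ⊥ | ==
  [2] u=1 | in ⊥ | out [1,2] | ==
  [3] u=2 | in ⊥ | out ⊥ | ==
  [4] u=3 | in [1,2] | out [1,2] | prev ⊥ | push {2}
  [5] u=4 | in ⊥ | out ⊥ | ==
  [6] u=5 | in [1,2] | out [1,2] | prev ⊥ | push {3,4}
  [7] u=2 | in [1,2] | out [2,3] | prev ⊥ | push {}
  [8] u=3 | in [1,2] | out [1,2] | ==
  [9] u=4 | in [1,3] | out [1,3] | prev ⊥ | push {0,1,2,3}
  [10] u=0 | in [1,3] | out [1,3] | prev ⊥ | push {4}
  [11] u=1 | in [1,3] | out [1,3] | prev [1,2] | push {5}
  [12] u=2 | in [1,3] | out [2,4] | prev [2,3] | push {}
  [13] u=3 | in [1,3] | out [1,3] | prev [1,2] | push {2}
  [14] u=4 | in [1,4] | out [1,4] | prev [1,3] | push {0,1,3}
  [15] u=5 | in [1,3] | out [1,3] | prev [1,2] | push {4}
  [16] u=2 | in [1,4] | out [2,5] | prev [2,4] | push {}
  [17] u=0 | in [1,4] | out [1,4] | prev [1,3] | push {2}
  [18] u=1 | in [1,4] | out [1,4] | prev [1,3] | push {5}
  [19] u=3 | in [1,4] | out [1,4] | prev [1,3] | push {}
  [20] u=4 | in [1,5] | out [1,5] | prev [1,4] | push {0,1,3}
  [21] u=2 | in [1,5] | out [2,5] | ==
  [22] u=5 | in [1,4] | out [1,4] | prev [1,3] | push {2,4}
  [23] u=0 | in [1,5] | out [1,5] | prev [1,4] | push {}
  [24] u=1 | in [1,5] | out [1,5] | prev [1,4] | push {5}
  [25] u=3 | in [1,5] | out [1,5] | prev [1,4] | push {}
  [26] u=2 | in [1,5] | out [2,5] | ==
  [27] u=4 | in [1,5] | out [1,5] | ==
  [28] u=5 | in [1,5] | out [1,5] | prev [1,4] | push {2,3,4}
  [29] u=2 | in [1,5] | out [2,5] | ==
  [30] u=3 | in [1,5] | out [1,5] | ==
  [31] u=4 | in [1,5] | out [1,5] | ==

Converged values:
  [0] [1,5]
  [1] [1,5]
  [2] [2,5]
  [3] [1,5]
  [4] [1,5]
  [5] [1,5]

31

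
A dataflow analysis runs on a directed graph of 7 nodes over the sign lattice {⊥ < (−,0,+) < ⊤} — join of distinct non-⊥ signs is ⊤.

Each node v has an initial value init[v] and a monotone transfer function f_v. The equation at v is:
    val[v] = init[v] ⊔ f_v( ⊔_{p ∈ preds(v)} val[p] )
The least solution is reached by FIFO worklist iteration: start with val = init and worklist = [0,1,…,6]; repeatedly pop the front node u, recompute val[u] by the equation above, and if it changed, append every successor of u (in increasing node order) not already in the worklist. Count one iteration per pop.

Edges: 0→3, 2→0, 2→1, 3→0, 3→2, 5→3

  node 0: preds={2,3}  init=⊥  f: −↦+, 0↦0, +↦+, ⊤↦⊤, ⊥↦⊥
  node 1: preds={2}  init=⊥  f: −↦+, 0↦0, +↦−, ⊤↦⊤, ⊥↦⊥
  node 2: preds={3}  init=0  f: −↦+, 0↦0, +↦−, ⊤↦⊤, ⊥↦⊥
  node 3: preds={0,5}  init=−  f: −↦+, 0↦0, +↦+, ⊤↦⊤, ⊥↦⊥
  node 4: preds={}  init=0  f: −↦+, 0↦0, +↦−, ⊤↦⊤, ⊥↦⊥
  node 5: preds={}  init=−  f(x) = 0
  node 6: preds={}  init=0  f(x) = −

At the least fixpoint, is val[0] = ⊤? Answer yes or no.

Trace (11 dequeues):
  [1] u=0 | in ⊤ | out ⊤ | prev ⊥ | push {}
  [2] u=1 | in 0 | out 0 | prev ⊥ | push {}
  [3] u=2 | in − | out ⊤ | prev 0 | push {0,1}
  [4] u=3 | in ⊤ | out ⊤ | prev − | push {2}
  [5] u=4 | in ⊥ | out 0 | ==
  [6] u=5 | in ⊥ | out ⊤ | prev − | push {3}
  [7] u=6 | in ⊥ | out ⊤ | prev 0 | push {}
  [8] u=0 | in ⊤ | out ⊤ | ==
  [9] u=1 | in ⊤ | out ⊤ | prev 0 | push {}
  [10] u=2 | in ⊤ | out ⊤ | ==
  [11] u=3 | in ⊤ | out ⊤ | ==

Converged values:
  [0] ⊤
  [1] ⊤
  [2] ⊤
  [3] ⊤
  [4] 0
  [5] ⊤
  [6] ⊤

yes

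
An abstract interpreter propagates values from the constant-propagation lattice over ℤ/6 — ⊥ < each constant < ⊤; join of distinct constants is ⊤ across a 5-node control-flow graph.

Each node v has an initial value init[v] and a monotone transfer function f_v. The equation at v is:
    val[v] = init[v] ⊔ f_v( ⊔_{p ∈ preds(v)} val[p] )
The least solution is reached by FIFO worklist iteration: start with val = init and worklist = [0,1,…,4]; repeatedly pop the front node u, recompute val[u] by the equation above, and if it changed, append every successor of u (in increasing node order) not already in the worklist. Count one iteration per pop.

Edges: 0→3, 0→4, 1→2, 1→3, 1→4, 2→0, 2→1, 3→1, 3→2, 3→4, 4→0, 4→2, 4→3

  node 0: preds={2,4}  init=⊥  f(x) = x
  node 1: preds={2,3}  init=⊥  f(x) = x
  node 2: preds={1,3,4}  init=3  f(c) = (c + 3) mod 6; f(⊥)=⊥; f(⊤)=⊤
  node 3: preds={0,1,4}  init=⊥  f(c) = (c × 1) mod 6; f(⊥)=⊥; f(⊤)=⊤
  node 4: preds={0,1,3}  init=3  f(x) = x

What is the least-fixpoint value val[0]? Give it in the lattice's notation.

Iteration log — 14 steps:
  step 1. node 0  ⊔preds=3  new=3  old=⊥  +wl: 
  step 2. node 1  ⊔preds=3  new=3  old=⊥  +wl: 
  step 3. node 2  ⊔preds=3  new=⊤  old=3  +wl: 0,1
  step 4. node 3  ⊔preds=3  new=3  old=⊥  +wl: 2
  step 5. node 4  ⊔preds=3  new=3  stable
  step 6. node 0  ⊔preds=⊤  new=⊤  old=3  +wl: 3,4
  step 7. node 1  ⊔preds=⊤  new=⊤  old=3  +wl: 
  step 8. node 2  ⊔preds=⊤  new=⊤  stable
  step 9. node 3  ⊔preds=⊤  new=⊤  old=3  +wl: 1,2
  step 10. node 4  ⊔preds=⊤  new=⊤  old=3  +wl: 0,3
  step 11. node 1  ⊔preds=⊤  new=⊤  stable
  step 12. node 2  ⊔preds=⊤  new=⊤  stable
  step 13. node 0  ⊔preds=⊤  new=⊤  stable
  step 14. node 3  ⊔preds=⊤  new=⊤  stable

Least fixpoint reached:
  node 0: ⊤
  node 1: ⊤
  node 2: ⊤
  node 3: ⊤
  node 4: ⊤

⊤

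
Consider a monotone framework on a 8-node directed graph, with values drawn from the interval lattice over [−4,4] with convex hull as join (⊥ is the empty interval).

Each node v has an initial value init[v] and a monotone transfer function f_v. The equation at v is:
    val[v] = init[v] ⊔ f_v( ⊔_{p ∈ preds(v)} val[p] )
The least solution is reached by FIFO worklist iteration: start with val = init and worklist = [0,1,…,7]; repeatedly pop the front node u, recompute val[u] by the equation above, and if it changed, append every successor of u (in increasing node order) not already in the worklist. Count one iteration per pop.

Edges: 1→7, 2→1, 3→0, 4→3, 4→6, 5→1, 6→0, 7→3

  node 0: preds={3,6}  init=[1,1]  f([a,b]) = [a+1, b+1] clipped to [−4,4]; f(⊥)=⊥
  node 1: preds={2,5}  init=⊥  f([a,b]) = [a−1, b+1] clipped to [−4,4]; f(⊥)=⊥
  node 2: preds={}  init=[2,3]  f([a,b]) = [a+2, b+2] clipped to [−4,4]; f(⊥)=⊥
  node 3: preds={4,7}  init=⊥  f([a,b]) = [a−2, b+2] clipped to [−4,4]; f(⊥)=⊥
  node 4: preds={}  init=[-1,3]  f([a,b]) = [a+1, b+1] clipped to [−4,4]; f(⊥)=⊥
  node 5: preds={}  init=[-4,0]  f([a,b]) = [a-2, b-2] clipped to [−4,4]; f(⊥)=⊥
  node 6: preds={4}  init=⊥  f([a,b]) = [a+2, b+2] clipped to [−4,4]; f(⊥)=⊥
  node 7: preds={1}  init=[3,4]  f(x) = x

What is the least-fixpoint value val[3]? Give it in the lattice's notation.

[-4,4]

Worklist (11 pops):
  #1 pop 0: in=⊥ → [1,1] (no change)
  #2 pop 1: in=[-4,3] → [-4,4] (was ⊥); enqueue []
  #3 pop 2: in=⊥ → [2,3] (no change)
  #4 pop 3: in=[-1,4] → [-3,4] (was ⊥); enqueue [0]
  #5 pop 4: in=⊥ → [-1,3] (no change)
  #6 pop 5: in=⊥ → [-4,0] (no change)
  #7 pop 6: in=[-1,3] → [1,4] (was ⊥); enqueue []
  #8 pop 7: in=[-4,4] → [-4,4] (was [3,4]); enqueue [3]
  #9 pop 0: in=[-3,4] → [-2,4] (was [1,1]); enqueue []
  #10 pop 3: in=[-4,4] → [-4,4] (was [-3,4]); enqueue [0]
  #11 pop 0: in=[-4,4] → [-3,4] (was [-2,4]); enqueue []

Fixpoint:
  val[0] = [-3,4]
  val[1] = [-4,4]
  val[2] = [2,3]
  val[3] = [-4,4]
  val[4] = [-1,3]
  val[5] = [-4,0]
  val[6] = [1,4]
  val[7] = [-4,4]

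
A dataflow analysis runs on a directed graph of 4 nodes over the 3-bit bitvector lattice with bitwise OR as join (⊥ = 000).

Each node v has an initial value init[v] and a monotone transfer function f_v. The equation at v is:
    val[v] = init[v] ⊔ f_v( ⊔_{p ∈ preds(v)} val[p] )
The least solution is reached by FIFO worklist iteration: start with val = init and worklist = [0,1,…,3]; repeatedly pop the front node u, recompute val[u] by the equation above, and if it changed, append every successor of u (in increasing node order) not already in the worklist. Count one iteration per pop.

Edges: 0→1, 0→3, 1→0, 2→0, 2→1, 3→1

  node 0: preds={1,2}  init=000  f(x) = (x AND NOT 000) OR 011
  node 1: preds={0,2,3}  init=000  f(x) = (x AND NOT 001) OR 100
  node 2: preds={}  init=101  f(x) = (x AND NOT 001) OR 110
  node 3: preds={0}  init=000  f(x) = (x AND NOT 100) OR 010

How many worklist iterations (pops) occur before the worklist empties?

6

Worklist (6 pops):
  #1 pop 0: in=101 → 111 (was 000); enqueue []
  #2 pop 1: in=111 → 110 (was 000); enqueue [0]
  #3 pop 2: in=000 → 111 (was 101); enqueue [1]
  #4 pop 3: in=111 → 011 (was 000); enqueue []
  #5 pop 0: in=111 → 111 (no change)
  #6 pop 1: in=111 → 110 (no change)

Fixpoint:
  val[0] = 111
  val[1] = 110
  val[2] = 111
  val[3] = 011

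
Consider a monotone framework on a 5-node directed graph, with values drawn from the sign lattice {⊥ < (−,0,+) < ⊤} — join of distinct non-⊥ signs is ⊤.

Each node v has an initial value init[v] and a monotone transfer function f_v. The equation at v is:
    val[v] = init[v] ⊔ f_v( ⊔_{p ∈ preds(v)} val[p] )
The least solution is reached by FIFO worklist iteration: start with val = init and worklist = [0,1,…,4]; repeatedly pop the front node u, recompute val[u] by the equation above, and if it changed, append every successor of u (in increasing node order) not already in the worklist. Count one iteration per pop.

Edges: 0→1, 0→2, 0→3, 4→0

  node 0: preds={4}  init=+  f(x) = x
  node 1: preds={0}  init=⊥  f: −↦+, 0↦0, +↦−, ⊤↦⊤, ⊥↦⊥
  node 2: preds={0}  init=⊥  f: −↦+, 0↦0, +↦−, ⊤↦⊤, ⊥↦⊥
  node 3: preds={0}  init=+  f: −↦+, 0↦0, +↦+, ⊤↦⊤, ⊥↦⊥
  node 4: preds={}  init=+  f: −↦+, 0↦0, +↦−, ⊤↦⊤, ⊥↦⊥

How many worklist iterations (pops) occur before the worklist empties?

5

Worklist (5 pops):
  #1 pop 0: in=+ → + (no change)
  #2 pop 1: in=+ → − (was ⊥); enqueue []
  #3 pop 2: in=+ → − (was ⊥); enqueue []
  #4 pop 3: in=+ → + (no change)
  #5 pop 4: in=⊥ → + (no change)

Fixpoint:
  val[0] = +
  val[1] = −
  val[2] = −
  val[3] = +
  val[4] = +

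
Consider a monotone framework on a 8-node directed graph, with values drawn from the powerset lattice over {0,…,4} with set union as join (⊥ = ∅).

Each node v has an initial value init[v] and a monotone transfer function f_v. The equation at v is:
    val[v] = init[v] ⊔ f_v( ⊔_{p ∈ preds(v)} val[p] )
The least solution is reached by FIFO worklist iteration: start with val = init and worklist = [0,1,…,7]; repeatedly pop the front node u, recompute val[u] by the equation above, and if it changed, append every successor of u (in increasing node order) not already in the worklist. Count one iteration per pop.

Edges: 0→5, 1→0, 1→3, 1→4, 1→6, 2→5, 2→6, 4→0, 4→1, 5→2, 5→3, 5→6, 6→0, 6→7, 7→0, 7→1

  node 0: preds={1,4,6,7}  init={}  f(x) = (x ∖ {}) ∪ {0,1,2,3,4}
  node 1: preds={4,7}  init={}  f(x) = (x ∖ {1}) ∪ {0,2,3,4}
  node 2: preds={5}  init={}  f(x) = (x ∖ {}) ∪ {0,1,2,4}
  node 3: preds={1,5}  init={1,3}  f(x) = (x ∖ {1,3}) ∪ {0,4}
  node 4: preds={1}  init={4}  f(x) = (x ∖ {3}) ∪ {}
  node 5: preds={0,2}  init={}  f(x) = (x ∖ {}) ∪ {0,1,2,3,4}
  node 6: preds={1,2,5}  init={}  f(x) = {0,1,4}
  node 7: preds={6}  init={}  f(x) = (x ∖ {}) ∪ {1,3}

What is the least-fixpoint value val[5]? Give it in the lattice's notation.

{0,1,2,3,4}

Trace (14 dequeues):
  [1] u=0 | in {4} | out {0,1,2,3,4} | prev {} | push {}
  [2] u=1 | in {4} | out {0,2,3,4} | prev {} | push {0}
  [3] u=2 | in {} | out {0,1,2,4} | prev {} | push {}
  [4] u=3 | in {0,2,3,4} | out {0,1,2,3,4} | prev {1,3} | push {}
  [5] u=4 | in {0,2,3,4} | out {0,2,4} | prev {4} | push {1}
  [6] u=5 | in {0,1,2,3,4} | out {0,1,2,3,4} | prev {} | push {2,3}
  [7] u=6 | in {0,1,2,3,4} | out {0,1,4} | prev {} | push {}
  [8] u=7 | in {0,1,4} | out {0,1,3,4} | prev {} | push {}
  [9] u=0 | in {0,1,2,3,4} | out {0,1,2,3,4} | ==
  [10] u=1 | in {0,1,2,3,4} | out {0,2,3,4} | ==
  [11] u=2 | in {0,1,2,3,4} | out {0,1,2,3,4} | prev {0,1,2,4} | push {5,6}
  [12] u=3 | in {0,1,2,3,4} | out {0,1,2,3,4} | ==
  [13] u=5 | in {0,1,2,3,4} | out {0,1,2,3,4} | ==
  [14] u=6 | in {0,1,2,3,4} | out {0,1,4} | ==

Converged values:
  [0] {0,1,2,3,4}
  [1] {0,2,3,4}
  [2] {0,1,2,3,4}
  [3] {0,1,2,3,4}
  [4] {0,2,4}
  [5] {0,1,2,3,4}
  [6] {0,1,4}
  [7] {0,1,3,4}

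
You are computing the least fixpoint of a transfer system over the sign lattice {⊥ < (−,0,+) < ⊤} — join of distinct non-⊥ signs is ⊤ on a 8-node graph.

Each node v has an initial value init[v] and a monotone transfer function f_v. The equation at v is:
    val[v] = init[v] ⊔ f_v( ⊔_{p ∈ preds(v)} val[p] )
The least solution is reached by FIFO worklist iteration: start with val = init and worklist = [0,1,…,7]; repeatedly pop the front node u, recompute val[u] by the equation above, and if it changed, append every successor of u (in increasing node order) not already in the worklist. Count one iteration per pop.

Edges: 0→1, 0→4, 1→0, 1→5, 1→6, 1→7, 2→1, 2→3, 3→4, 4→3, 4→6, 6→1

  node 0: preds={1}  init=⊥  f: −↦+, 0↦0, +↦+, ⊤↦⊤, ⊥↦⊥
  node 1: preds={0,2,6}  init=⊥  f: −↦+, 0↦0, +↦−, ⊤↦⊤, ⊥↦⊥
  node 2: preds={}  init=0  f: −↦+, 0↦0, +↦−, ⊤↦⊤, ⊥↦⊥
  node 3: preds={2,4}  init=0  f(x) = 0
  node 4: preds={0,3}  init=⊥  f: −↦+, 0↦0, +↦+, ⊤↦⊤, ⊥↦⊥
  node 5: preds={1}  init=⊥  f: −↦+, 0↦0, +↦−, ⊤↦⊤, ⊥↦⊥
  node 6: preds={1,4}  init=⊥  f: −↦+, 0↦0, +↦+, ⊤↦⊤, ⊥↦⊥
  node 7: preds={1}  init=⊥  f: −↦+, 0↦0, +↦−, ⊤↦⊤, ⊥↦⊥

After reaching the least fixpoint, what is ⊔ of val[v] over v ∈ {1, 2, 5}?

0

Iteration log — 12 steps:
  step 1. node 0  ⊔preds=⊥  new=⊥  stable
  step 2. node 1  ⊔preds=0  new=0  old=⊥  +wl: 0
  step 3. node 2  ⊔preds=⊥  new=0  stable
  step 4. node 3  ⊔preds=0  new=0  stable
  step 5. node 4  ⊔preds=0  new=0  old=⊥  +wl: 3
  step 6. node 5  ⊔preds=0  new=0  old=⊥  +wl: 
  step 7. node 6  ⊔preds=0  new=0  old=⊥  +wl: 1
  step 8. node 7  ⊔preds=0  new=0  old=⊥  +wl: 
  step 9. node 0  ⊔preds=0  new=0  old=⊥  +wl: 4
  step 10. node 3  ⊔preds=0  new=0  stable
  step 11. node 1  ⊔preds=0  new=0  stable
  step 12. node 4  ⊔preds=0  new=0  stable

Least fixpoint reached:
  node 0: 0
  node 1: 0
  node 2: 0
  node 3: 0
  node 4: 0
  node 5: 0
  node 6: 0
  node 7: 0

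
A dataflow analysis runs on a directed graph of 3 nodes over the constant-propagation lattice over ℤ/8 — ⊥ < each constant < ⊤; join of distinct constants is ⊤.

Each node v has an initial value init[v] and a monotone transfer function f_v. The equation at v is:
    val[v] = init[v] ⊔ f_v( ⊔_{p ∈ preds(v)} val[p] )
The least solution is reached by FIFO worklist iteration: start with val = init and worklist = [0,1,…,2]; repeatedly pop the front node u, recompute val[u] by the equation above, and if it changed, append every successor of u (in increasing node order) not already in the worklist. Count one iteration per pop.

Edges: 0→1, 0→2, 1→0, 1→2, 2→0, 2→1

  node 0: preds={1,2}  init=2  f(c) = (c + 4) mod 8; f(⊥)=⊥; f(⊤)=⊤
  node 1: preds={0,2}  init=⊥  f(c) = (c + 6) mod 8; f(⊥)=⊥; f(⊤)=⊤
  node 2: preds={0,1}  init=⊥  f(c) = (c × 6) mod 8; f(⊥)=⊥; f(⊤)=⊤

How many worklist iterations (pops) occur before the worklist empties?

7

Worklist (7 pops):
  #1 pop 0: in=⊥ → 2 (no change)
  #2 pop 1: in=2 → 0 (was ⊥); enqueue [0]
  #3 pop 2: in=⊤ → ⊤ (was ⊥); enqueue [1]
  #4 pop 0: in=⊤ → ⊤ (was 2); enqueue [2]
  #5 pop 1: in=⊤ → ⊤ (was 0); enqueue [0]
  #6 pop 2: in=⊤ → ⊤ (no change)
  #7 pop 0: in=⊤ → ⊤ (no change)

Fixpoint:
  val[0] = ⊤
  val[1] = ⊤
  val[2] = ⊤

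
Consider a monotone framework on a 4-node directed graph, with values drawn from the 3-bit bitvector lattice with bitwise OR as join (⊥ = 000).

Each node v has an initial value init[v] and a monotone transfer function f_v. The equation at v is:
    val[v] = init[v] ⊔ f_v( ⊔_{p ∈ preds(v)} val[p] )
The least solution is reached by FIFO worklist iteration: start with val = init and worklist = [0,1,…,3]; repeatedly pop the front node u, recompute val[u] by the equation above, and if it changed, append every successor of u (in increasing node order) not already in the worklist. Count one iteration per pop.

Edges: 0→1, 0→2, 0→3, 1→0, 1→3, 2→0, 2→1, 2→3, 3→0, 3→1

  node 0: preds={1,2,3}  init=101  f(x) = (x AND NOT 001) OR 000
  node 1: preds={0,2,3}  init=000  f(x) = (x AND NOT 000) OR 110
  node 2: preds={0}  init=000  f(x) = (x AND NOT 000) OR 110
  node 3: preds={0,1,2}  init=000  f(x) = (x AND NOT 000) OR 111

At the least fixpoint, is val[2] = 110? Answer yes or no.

Iteration log — 8 steps:
  step 1. node 0  ⊔preds=000  new=101  stable
  step 2. node 1  ⊔preds=101  new=111  old=000  +wl: 0
  step 3. node 2  ⊔preds=101  new=111  old=000  +wl: 1
  step 4. node 3  ⊔preds=111  new=111  old=000  +wl: 
  step 5. node 0  ⊔preds=111  new=111  old=101  +wl: 2,3
  step 6. node 1  ⊔preds=111  new=111  stable
  step 7. node 2  ⊔preds=111  new=111  stable
  step 8. node 3  ⊔preds=111  new=111  stable

Least fixpoint reached:
  node 0: 111
  node 1: 111
  node 2: 111
  node 3: 111

no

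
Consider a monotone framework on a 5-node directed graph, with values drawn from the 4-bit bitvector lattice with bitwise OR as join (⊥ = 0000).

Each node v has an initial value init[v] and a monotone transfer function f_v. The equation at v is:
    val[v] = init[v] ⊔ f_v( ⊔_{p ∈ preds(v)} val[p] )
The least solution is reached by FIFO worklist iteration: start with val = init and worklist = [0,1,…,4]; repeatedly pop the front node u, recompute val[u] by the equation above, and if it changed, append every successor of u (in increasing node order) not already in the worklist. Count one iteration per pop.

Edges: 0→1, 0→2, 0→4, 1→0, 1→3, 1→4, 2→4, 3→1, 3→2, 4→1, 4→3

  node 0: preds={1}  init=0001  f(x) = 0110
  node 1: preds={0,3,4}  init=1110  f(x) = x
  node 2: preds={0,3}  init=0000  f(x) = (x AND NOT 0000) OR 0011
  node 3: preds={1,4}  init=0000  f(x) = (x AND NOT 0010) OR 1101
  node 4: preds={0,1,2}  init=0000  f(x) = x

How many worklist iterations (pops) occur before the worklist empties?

10

Iteration log — 10 steps:
  step 1. node 0  ⊔preds=1110  new=0111  old=0001  +wl: 
  step 2. node 1  ⊔preds=0111  new=1111  old=1110  +wl: 0
  step 3. node 2  ⊔preds=0111  new=0111  old=0000  +wl: 
  step 4. node 3  ⊔preds=1111  new=1101  old=0000  +wl: 1,2
  step 5. node 4  ⊔preds=1111  new=1111  old=0000  +wl: 3
  step 6. node 0  ⊔preds=1111  new=0111  stable
  step 7. node 1  ⊔preds=1111  new=1111  stable
  step 8. node 2  ⊔preds=1111  new=1111  old=0111  +wl: 4
  step 9. node 3  ⊔preds=1111  new=1101  stable
  step 10. node 4  ⊔preds=1111  new=1111  stable

Least fixpoint reached:
  node 0: 0111
  node 1: 1111
  node 2: 1111
  node 3: 1101
  node 4: 1111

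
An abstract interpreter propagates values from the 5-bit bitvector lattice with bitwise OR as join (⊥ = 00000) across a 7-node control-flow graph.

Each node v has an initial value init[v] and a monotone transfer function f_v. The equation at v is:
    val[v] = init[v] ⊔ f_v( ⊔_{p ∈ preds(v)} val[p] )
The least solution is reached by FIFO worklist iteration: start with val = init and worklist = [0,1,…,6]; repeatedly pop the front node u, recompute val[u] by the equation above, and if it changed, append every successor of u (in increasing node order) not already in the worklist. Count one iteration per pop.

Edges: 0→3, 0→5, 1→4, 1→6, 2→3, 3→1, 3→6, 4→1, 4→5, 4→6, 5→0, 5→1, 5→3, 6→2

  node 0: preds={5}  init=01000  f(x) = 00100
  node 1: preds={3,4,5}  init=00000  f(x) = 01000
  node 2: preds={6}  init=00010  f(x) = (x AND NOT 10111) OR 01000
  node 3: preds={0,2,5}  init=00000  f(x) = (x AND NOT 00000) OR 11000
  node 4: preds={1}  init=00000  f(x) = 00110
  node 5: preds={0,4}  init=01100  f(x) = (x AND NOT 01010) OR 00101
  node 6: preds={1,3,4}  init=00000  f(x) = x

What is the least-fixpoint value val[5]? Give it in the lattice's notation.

Worklist (14 pops):
  #1 pop 0: in=01100 → 01100 (was 01000); enqueue []
  #2 pop 1: in=01100 → 01000 (was 00000); enqueue []
  #3 pop 2: in=00000 → 01010 (was 00010); enqueue []
  #4 pop 3: in=01110 → 11110 (was 00000); enqueue [1]
  #5 pop 4: in=01000 → 00110 (was 00000); enqueue []
  #6 pop 5: in=01110 → 01101 (was 01100); enqueue [0,3]
  #7 pop 6: in=11110 → 11110 (was 00000); enqueue [2]
  #8 pop 1: in=11111 → 01000 (no change)
  #9 pop 0: in=01101 → 01100 (no change)
  #10 pop 3: in=01111 → 11111 (was 11110); enqueue [1,6]
  #11 pop 2: in=11110 → 01010 (no change)
  #12 pop 1: in=11111 → 01000 (no change)
  #13 pop 6: in=11111 → 11111 (was 11110); enqueue [2]
  #14 pop 2: in=11111 → 01010 (no change)

Fixpoint:
  val[0] = 01100
  val[1] = 01000
  val[2] = 01010
  val[3] = 11111
  val[4] = 00110
  val[5] = 01101
  val[6] = 11111

01101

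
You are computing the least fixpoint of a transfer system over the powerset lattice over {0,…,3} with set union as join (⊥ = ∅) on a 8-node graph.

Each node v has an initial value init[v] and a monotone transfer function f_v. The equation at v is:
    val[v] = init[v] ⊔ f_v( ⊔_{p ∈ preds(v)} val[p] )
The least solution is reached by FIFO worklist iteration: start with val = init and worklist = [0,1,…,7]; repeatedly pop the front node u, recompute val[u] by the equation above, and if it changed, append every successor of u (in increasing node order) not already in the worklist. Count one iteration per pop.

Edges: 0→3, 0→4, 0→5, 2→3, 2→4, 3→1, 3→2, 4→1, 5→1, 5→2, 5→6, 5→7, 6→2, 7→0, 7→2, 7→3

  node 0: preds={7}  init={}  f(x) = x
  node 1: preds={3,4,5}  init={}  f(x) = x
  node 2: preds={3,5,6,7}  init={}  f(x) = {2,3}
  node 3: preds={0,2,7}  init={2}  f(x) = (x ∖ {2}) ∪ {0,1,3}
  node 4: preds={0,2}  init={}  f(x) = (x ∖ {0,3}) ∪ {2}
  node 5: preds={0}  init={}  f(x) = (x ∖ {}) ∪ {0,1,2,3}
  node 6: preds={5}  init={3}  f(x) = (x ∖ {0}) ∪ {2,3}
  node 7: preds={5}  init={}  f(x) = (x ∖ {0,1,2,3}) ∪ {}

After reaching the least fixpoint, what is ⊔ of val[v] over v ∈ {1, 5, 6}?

{0,1,2,3}

Worklist (10 pops):
  #1 pop 0: in={} → {} (no change)
  #2 pop 1: in={2} → {2} (was {}); enqueue []
  #3 pop 2: in={2,3} → {2,3} (was {}); enqueue []
  #4 pop 3: in={2,3} → {0,1,2,3} (was {2}); enqueue [1,2]
  #5 pop 4: in={2,3} → {2} (was {}); enqueue []
  #6 pop 5: in={} → {0,1,2,3} (was {}); enqueue []
  #7 pop 6: in={0,1,2,3} → {1,2,3} (was {3}); enqueue []
  #8 pop 7: in={0,1,2,3} → {} (no change)
  #9 pop 1: in={0,1,2,3} → {0,1,2,3} (was {2}); enqueue []
  #10 pop 2: in={0,1,2,3} → {2,3} (no change)

Fixpoint:
  val[0] = {}
  val[1] = {0,1,2,3}
  val[2] = {2,3}
  val[3] = {0,1,2,3}
  val[4] = {2}
  val[5] = {0,1,2,3}
  val[6] = {1,2,3}
  val[7] = {}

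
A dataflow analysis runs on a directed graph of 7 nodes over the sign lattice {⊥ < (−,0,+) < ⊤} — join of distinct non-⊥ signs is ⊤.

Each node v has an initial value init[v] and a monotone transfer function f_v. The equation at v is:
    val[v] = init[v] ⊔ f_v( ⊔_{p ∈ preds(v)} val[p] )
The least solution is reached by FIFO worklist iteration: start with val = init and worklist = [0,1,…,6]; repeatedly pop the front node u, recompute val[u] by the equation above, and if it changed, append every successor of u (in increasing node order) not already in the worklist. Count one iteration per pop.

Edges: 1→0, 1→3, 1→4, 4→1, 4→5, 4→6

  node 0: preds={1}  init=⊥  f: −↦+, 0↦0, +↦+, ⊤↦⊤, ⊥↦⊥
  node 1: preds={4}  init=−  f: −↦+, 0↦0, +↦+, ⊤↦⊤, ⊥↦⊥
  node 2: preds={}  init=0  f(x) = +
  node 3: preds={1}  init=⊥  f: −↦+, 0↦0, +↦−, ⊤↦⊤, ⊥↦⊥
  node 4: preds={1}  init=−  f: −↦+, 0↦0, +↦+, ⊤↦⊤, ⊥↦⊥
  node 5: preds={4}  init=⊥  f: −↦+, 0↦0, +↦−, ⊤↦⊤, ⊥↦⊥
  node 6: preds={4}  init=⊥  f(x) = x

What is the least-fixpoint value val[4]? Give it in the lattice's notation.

Worklist (9 pops):
  #1 pop 0: in=− → + (was ⊥); enqueue []
  #2 pop 1: in=− → ⊤ (was −); enqueue [0]
  #3 pop 2: in=⊥ → ⊤ (was 0); enqueue []
  #4 pop 3: in=⊤ → ⊤ (was ⊥); enqueue []
  #5 pop 4: in=⊤ → ⊤ (was −); enqueue [1]
  #6 pop 5: in=⊤ → ⊤ (was ⊥); enqueue []
  #7 pop 6: in=⊤ → ⊤ (was ⊥); enqueue []
  #8 pop 0: in=⊤ → ⊤ (was +); enqueue []
  #9 pop 1: in=⊤ → ⊤ (no change)

Fixpoint:
  val[0] = ⊤
  val[1] = ⊤
  val[2] = ⊤
  val[3] = ⊤
  val[4] = ⊤
  val[5] = ⊤
  val[6] = ⊤

⊤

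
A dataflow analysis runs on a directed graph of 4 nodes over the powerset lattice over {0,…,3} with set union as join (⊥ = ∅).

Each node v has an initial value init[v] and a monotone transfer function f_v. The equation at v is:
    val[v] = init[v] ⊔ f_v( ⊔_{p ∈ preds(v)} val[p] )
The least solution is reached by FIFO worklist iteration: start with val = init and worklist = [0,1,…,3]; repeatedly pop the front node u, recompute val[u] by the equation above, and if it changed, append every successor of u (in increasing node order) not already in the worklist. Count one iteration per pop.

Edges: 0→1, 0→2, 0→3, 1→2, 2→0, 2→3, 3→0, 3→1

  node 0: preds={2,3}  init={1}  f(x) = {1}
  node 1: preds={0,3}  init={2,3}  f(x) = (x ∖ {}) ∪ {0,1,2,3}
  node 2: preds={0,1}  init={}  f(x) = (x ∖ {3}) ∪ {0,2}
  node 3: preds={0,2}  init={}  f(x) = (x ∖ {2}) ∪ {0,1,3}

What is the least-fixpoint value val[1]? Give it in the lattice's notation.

{0,1,2,3}

Trace (6 dequeues):
  [1] u=0 | in {} | out {1} | ==
  [2] u=1 | in {1} | out {0,1,2,3} | prev {2,3} | push {}
  [3] u=2 | in {0,1,2,3} | out {0,1,2} | prev {} | push {0}
  [4] u=3 | in {0,1,2} | out {0,1,3} | prev {} | push {1}
  [5] u=0 | in {0,1,2,3} | out {1} | ==
  [6] u=1 | in {0,1,3} | out {0,1,2,3} | ==

Converged values:
  [0] {1}
  [1] {0,1,2,3}
  [2] {0,1,2}
  [3] {0,1,3}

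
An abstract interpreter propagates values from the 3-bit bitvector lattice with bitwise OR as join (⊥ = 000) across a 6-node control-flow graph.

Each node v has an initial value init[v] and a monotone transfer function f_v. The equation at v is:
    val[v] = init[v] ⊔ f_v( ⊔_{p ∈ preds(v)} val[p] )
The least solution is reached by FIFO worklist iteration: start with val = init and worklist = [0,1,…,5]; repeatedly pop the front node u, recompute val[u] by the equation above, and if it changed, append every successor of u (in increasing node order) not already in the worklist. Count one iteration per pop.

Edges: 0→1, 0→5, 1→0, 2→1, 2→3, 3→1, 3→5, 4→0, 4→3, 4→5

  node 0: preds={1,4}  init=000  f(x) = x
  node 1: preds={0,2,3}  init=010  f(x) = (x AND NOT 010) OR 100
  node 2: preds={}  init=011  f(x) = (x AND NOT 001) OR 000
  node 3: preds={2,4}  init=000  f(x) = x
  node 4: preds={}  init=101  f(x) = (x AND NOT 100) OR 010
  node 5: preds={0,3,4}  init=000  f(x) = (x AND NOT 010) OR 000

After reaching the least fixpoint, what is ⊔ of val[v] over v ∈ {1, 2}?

111

Trace (9 dequeues):
  [1] u=0 | in 111 | out 111 | prev 000 | push {}
  [2] u=1 | in 111 | out 111 | prev 010 | push {0}
  [3] u=2 | in 000 | out 011 | ==
  [4] u=3 | in 111 | out 111 | prev 000 | push {1}
  [5] u=4 | in 000 | out 111 | prev 101 | push {3}
  [6] u=5 | in 111 | out 101 | prev 000 | push {}
  [7] u=0 | in 111 | out 111 | ==
  [8] u=1 | in 111 | out 111 | ==
  [9] u=3 | in 111 | out 111 | ==

Converged values:
  [0] 111
  [1] 111
  [2] 011
  [3] 111
  [4] 111
  [5] 101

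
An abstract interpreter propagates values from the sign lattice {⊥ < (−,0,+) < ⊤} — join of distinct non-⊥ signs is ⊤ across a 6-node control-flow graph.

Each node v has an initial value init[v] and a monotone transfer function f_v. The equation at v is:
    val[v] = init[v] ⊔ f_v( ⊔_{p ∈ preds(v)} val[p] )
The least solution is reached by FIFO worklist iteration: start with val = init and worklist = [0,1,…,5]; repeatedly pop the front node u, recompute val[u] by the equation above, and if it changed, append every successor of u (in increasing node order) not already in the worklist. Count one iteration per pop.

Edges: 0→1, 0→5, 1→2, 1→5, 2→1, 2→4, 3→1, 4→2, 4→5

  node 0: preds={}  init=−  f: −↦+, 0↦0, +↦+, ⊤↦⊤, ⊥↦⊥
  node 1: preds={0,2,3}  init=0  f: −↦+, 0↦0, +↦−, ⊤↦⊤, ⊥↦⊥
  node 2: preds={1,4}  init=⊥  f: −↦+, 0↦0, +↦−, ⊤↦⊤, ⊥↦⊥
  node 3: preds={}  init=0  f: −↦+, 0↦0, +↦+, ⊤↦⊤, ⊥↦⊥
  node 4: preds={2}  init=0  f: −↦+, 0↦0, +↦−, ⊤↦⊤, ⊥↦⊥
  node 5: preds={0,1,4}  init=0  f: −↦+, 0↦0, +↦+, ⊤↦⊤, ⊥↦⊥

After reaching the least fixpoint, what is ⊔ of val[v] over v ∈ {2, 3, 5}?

⊤

Trace (8 dequeues):
  [1] u=0 | in ⊥ | out − | ==
  [2] u=1 | in ⊤ | out ⊤ | prev 0 | push {}
  [3] u=2 | in ⊤ | out ⊤ | prev ⊥ | push {1}
  [4] u=3 | in ⊥ | out 0 | ==
  [5] u=4 | in ⊤ | out ⊤ | prev 0 | push {2}
  [6] u=5 | in ⊤ | out ⊤ | prev 0 | push {}
  [7] u=1 | in ⊤ | out ⊤ | ==
  [8] u=2 | in ⊤ | out ⊤ | ==

Converged values:
  [0] −
  [1] ⊤
  [2] ⊤
  [3] 0
  [4] ⊤
  [5] ⊤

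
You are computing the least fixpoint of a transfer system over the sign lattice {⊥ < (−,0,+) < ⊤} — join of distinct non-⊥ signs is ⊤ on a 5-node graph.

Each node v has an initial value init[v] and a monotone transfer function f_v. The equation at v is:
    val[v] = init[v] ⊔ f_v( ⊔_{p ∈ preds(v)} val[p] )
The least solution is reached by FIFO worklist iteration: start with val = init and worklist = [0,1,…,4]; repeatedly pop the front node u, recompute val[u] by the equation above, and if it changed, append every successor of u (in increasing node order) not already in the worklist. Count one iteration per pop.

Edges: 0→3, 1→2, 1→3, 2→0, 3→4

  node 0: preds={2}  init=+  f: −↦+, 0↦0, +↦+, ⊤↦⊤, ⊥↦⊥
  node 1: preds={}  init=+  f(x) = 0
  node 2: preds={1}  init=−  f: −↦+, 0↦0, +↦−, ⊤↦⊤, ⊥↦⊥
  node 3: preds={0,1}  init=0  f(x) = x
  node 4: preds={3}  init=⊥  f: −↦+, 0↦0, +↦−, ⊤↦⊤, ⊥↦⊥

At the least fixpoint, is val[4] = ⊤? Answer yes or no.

Trace (7 dequeues):
  [1] u=0 | in − | out + | ==
  [2] u=1 | in ⊥ | out ⊤ | prev + | push {}
  [3] u=2 | in ⊤ | out ⊤ | prev − | push {0}
  [4] u=3 | in ⊤ | out ⊤ | prev 0 | push {}
  [5] u=4 | in ⊤ | out ⊤ | prev ⊥ | push {}
  [6] u=0 | in ⊤ | out ⊤ | prev + | push {3}
  [7] u=3 | in ⊤ | out ⊤ | ==

Converged values:
  [0] ⊤
  [1] ⊤
  [2] ⊤
  [3] ⊤
  [4] ⊤

yes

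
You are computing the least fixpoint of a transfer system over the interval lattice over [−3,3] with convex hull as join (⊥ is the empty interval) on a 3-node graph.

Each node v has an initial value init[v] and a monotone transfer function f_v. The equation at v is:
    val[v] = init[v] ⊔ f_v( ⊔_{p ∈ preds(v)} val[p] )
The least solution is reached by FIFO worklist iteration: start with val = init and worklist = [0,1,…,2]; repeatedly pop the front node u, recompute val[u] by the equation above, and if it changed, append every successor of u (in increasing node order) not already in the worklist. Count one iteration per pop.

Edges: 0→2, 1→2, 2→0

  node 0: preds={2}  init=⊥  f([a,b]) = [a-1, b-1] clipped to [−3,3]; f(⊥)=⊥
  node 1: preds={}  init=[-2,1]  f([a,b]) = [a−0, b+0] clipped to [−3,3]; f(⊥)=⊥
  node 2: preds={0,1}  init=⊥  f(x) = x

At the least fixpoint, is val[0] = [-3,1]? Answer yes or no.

no

Trace (6 dequeues):
  [1] u=0 | in ⊥ | out ⊥ | ==
  [2] u=1 | in ⊥ | out [-2,1] | ==
  [3] u=2 | in [-2,1] | out [-2,1] | prev ⊥ | push {0}
  [4] u=0 | in [-2,1] | out [-3,0] | prev ⊥ | push {2}
  [5] u=2 | in [-3,1] | out [-3,1] | prev [-2,1] | push {0}
  [6] u=0 | in [-3,1] | out [-3,0] | ==

Converged values:
  [0] [-3,0]
  [1] [-2,1]
  [2] [-3,1]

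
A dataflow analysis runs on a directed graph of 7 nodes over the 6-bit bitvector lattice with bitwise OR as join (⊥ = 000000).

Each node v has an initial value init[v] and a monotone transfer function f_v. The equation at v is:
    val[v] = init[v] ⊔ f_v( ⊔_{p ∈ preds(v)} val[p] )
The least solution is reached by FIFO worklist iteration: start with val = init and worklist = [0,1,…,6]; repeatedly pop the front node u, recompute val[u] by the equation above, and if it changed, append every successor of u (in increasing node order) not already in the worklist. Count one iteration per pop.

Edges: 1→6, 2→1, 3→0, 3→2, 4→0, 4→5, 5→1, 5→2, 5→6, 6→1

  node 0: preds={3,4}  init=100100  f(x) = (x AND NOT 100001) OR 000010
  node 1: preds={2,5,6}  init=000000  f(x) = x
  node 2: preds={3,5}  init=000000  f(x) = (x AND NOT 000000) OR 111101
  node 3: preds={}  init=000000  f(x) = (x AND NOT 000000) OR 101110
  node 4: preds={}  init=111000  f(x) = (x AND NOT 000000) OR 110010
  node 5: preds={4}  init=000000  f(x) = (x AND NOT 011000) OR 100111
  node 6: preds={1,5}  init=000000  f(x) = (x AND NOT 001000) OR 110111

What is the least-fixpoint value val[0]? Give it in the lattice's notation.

Iteration log — 12 steps:
  step 1. node 0  ⊔preds=111000  new=111110  old=100100  +wl: 
  step 2. node 1  ⊔preds=000000  new=000000  stable
  step 3. node 2  ⊔preds=000000  new=111101  old=000000  +wl: 1
  step 4. node 3  ⊔preds=000000  new=101110  old=000000  +wl: 0,2
  step 5. node 4  ⊔preds=000000  new=111010  old=111000  +wl: 
  step 6. node 5  ⊔preds=111010  new=100111  old=000000  +wl: 
  step 7. node 6  ⊔preds=100111  new=110111  old=000000  +wl: 
  step 8. node 1  ⊔preds=111111  new=111111  old=000000  +wl: 6
  step 9. node 0  ⊔preds=111110  new=111110  stable
  step 10. node 2  ⊔preds=101111  new=111111  old=111101  +wl: 1
  step 11. node 6  ⊔preds=111111  new=110111  stable
  step 12. node 1  ⊔preds=111111  new=111111  stable

Least fixpoint reached:
  node 0: 111110
  node 1: 111111
  node 2: 111111
  node 3: 101110
  node 4: 111010
  node 5: 100111
  node 6: 110111

111110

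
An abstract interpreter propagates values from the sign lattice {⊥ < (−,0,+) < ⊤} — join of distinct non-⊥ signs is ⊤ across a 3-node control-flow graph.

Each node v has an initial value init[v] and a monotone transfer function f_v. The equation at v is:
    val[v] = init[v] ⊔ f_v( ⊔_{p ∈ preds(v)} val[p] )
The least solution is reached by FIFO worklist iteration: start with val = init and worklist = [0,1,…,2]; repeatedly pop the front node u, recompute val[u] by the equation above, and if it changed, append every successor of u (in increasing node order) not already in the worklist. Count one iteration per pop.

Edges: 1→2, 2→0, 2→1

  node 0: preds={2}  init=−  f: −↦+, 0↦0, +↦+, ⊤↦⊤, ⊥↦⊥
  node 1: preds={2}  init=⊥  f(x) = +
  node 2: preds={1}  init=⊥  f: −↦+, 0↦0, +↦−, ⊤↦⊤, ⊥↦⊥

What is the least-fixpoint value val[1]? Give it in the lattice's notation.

+

Worklist (5 pops):
  #1 pop 0: in=⊥ → − (no change)
  #2 pop 1: in=⊥ → + (was ⊥); enqueue []
  #3 pop 2: in=+ → − (was ⊥); enqueue [0,1]
  #4 pop 0: in=− → ⊤ (was −); enqueue []
  #5 pop 1: in=− → + (no change)

Fixpoint:
  val[0] = ⊤
  val[1] = +
  val[2] = −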